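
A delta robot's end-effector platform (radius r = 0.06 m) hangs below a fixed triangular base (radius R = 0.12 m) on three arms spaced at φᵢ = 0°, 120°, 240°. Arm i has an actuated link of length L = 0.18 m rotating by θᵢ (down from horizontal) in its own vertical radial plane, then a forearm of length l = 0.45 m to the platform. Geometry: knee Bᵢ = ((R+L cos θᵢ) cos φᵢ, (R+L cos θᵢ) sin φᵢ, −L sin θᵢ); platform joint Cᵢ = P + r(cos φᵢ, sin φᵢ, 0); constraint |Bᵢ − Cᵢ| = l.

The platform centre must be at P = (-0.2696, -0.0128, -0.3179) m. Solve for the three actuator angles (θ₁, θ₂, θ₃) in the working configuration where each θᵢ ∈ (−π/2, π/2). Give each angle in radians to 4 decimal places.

θ₁ = 1.0471, θ₂ = -0.2616, θ₃ = -0.3491

rotate P by −φ1: (-0.2696, -0.0128, -0.3179)
  A=0.3296, B=-0.3179, C=(l²−L²−A²−y'²−z²)/(2L)=-0.1104
  √(A²+B²)=0.4579;  θ1 = -0.7673+1.8144 ≈ 1.0471
arm 2 (φ=120.0°): x'=0.1237, y'=0.2399
  A=-0.0637, B=-0.3179, C=(l²−L²−A²−y'²−z²)/(2L)=0.0207
  θ2 = atan2(B,A) + arccos(C/0.3242) = -0.2616
φ3=240.0° → target in arm frame (0.1459, -0.2271)
  e−x'=-0.0859;  (l²−L²−(e−x')²−y'²−z²)/2L = 0.0280
  θ3 = atan2(B,A) + arccos(C/0.3293) = -0.3491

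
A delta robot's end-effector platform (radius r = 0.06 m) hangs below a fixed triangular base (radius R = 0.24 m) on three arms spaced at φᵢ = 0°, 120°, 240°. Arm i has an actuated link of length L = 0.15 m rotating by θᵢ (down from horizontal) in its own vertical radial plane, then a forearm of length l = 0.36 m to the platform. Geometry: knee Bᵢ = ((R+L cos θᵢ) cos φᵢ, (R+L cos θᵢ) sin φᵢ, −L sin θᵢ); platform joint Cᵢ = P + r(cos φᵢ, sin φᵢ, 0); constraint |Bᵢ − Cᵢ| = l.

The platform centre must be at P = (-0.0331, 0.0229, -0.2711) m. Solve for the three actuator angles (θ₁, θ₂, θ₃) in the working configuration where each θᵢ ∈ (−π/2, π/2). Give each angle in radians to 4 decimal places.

θ₁ = 0.7857, θ₂ = 0.3489, θ₃ = 0.6107

arm 1 (φ=0.0°): x'=-0.0331, y'=0.0229
  A=0.2131, B=-0.2711, C=(l²−L²−A²−y'²−z²)/(2L)=-0.0411
  γ=atan2(-0.2711,0.2131)=-0.9046;  ψ=arccos(-0.1192)=1.6903;  θ1=γ+ψ≈0.7857
φ2=120.0° → target in arm frame (0.0364, 0.0172)
  e−x'=0.1436;  (l²−L²−(e−x')²−y'²−z²)/2L = 0.0423
  γ=atan2(-0.2711,0.1436)=-1.0836;  ψ=arccos(0.1378)=1.4326;  θ2=γ+ψ≈0.3489
rotate P by −φ3: (-0.0033, -0.0401, -0.2711)
  A=0.1833, B=-0.2711, C=(l²−L²−A²−y'²−z²)/(2L)=-0.0053
  √(A²+B²)=0.3272;  θ3 = -0.9763+1.5871 ≈ 0.6107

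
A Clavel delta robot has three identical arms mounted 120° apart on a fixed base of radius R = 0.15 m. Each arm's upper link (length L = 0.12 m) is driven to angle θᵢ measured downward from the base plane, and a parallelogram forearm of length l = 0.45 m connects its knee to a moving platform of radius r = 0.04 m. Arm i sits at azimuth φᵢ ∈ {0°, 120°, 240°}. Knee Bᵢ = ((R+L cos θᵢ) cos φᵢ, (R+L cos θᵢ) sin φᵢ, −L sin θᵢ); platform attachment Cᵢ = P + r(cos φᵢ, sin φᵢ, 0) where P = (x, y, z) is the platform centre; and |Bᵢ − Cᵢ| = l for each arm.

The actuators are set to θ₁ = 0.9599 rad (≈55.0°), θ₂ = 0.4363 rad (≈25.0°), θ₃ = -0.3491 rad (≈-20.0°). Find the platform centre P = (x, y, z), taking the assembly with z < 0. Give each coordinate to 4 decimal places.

φ1=0.0°: virtual centre (0.1788, 0.0000, -0.0983), radius l
O2 = (0.2188·cos120.0°, 0.2188·sin120.0°, -0.0507) = (-0.1094, 0.1895, -0.0507)
φ3=240.0°: virtual centre (-0.1114, -0.1929, 0.0410), radius l
|O₂|²−|O₁|² = 0.0088;  |O₃|²−|O₁|² = 0.0097
[-0.5764 0.3789 0.0952]·P = 0.0088;  [-0.5804 -0.3858 0.2787]·P = 0.0097
Cramer: x(z) = -0.0159+0.3217z;  y(z) = -0.0011+0.2383z
sphere 1 gives Az²+Bz+C=0 with A=1.1603, B=0.0708, C=-0.1549;  B²−4AC=0.7239;  roots -0.3971, 0.3362;  negative root z = -0.3971
x = -0.1437, y = -0.0957

(-0.1437, -0.0957, -0.3971)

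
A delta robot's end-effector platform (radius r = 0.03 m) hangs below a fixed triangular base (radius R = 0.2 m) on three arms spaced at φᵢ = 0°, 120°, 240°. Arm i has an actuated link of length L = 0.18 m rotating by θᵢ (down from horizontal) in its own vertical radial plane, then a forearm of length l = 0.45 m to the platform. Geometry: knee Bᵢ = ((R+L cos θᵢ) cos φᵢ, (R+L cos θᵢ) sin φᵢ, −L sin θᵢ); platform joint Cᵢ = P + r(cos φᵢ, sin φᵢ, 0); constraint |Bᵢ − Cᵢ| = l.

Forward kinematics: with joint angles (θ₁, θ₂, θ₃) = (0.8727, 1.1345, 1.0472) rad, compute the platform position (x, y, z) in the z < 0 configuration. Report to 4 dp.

φ1=0.0°: virtual centre (0.2857, 0.0000, -0.1379), radius l
φ2=120.0°: virtual centre (-0.1230, 0.2131, -0.1631), radius l
φ3=240.0°: virtual centre (-0.1300, -0.2252, -0.1559), radius l
subtract pairs → two planes through P
[-0.8175 0.4262 -0.0505]·P = -0.0135;  [-0.8314 -0.4503 -0.0360]·P = -0.0087
Cramer: x(z) = 0.0136-0.0527z;  y(z) = -0.0056+0.0174z
into |P−O₁|² = l²: 1.0031z² + 0.3043z + -0.1094 = 0;  Δ = 0.5315;  z = -0.5151 or 0.2117 → z<0 root = -0.5151
x = 0.0407, y = -0.0146

(0.0407, -0.0146, -0.5151)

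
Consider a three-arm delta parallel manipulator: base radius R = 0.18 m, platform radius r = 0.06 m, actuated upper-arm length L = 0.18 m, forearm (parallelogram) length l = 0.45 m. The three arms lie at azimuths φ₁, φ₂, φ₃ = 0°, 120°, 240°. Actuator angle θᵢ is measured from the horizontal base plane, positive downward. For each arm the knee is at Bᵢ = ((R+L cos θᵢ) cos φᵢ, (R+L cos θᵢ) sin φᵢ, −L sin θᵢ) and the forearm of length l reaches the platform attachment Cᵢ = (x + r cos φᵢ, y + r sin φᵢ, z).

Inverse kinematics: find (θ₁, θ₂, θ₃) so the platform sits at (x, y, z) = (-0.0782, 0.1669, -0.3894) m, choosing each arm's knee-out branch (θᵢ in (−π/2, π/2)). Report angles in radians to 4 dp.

θ₁ = 0.7854, θ₂ = -0.2619, θ₃ = 0.8726

rotate P by −φ1: (-0.0782, 0.1669, -0.3894)
  e−x'=0.1982;  (l²−L²−(e−x')²−y'²−z²)/2L = -0.1352
  θ1 = atan2(B,A) + arccos(C/0.4369) = 0.7854
φ2=120.0° → target in arm frame (0.1836, -0.0157)
  A=-0.0636, B=-0.3894, C=(l²−L²−A²−y'²−z²)/(2L)=0.0394
  √(A²+B²)=0.3946;  θ2 = -1.7328+1.4709 ≈ -0.2619
arm 3 (φ=240.0°): x'=-0.1054, y'=-0.1512
  A=0.2254, B=-0.3894, C=(l²−L²−A²−y'²−z²)/(2L)=-0.1534
  γ=atan2(-0.3894,0.2254)=-1.0460;  ψ=arccos(-0.3408)=1.9186;  θ3=γ+ψ≈0.8726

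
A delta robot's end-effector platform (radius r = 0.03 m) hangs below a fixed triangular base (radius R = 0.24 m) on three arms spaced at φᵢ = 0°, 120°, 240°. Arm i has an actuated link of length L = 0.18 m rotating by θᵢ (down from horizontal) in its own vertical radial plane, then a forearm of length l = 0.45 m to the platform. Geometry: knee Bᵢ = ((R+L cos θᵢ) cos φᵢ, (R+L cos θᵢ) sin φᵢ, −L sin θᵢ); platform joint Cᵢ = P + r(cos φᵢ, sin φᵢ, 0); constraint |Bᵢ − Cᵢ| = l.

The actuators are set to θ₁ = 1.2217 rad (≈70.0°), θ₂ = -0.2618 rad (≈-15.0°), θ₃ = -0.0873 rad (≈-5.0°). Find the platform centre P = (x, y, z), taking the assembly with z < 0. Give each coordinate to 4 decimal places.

arm 1 at φ=0.0°: e+L cos θ1 = 0.2716;  S1 = (0.2716, 0.0000, -0.1691)
arm 2 at φ=120.0°: e+L cos θ2 = 0.3839;  S2 = (-0.1919, 0.3324, 0.0466)
arm 3 at φ=240.0°: e+L cos θ3 = 0.3893;  S3 = (-0.1947, -0.3372, 0.0157)
eliminate P² terms by subtracting sphere 1 from 2 and 3
plane₁₂: -0.9270x+0.6649y+0.4315z = 0.0472
Cramer: x(z) = -0.0520+0.4311z;  y(z) = -0.0015-0.0479z
quadratic in z: (1.1881)z²+(0.0595)z+(-0.0692)=0, √Δ=0.5766 → z ∈ {-0.2677, 0.2176}; z = -0.2677 (taking z<0)
x = -0.1674, y = 0.0113

(-0.1674, 0.0113, -0.2677)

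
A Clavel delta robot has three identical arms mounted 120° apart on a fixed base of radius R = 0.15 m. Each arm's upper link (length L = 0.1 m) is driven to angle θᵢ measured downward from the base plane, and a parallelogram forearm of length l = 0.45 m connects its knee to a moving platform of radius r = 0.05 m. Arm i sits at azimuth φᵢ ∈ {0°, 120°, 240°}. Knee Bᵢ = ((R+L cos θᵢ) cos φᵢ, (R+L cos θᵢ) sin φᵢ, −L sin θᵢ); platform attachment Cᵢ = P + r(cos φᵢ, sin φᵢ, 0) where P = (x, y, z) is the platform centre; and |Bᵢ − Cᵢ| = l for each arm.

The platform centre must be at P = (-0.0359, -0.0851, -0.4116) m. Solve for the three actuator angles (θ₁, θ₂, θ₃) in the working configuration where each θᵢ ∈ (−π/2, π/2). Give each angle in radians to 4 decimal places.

θ₁ = 0.3492, θ₂ = 0.4367, θ₃ = -0.2614

rotate P by −φ1: (-0.0359, -0.0851, -0.4116)
  A cos θ + B sin θ = C:  0.1359·cos θ + -0.4116·sin θ = -0.0131
  γ=atan2(-0.4116,0.1359)=-1.2519;  ψ=arccos(-0.0303)=1.6011;  θ1=γ+ψ≈0.3492
rotate P by −φ2: (-0.0557, 0.0736, -0.4116)
  e−x'=0.1557;  (l²−L²−(e−x')²−y'²−z²)/2L = -0.0330
  θ2 = atan2(B,A) + arccos(C/0.4401) = 0.4367
φ3=240.0° → target in arm frame (0.0916, 0.0115)
  A cos θ + B sin θ = C:  0.0084·cos θ + -0.4116·sin θ = 0.1144
  γ=atan2(-0.4116,0.0084)=-1.5505;  ψ=arccos(0.2779)=1.2892;  θ3=γ+ψ≈-0.2614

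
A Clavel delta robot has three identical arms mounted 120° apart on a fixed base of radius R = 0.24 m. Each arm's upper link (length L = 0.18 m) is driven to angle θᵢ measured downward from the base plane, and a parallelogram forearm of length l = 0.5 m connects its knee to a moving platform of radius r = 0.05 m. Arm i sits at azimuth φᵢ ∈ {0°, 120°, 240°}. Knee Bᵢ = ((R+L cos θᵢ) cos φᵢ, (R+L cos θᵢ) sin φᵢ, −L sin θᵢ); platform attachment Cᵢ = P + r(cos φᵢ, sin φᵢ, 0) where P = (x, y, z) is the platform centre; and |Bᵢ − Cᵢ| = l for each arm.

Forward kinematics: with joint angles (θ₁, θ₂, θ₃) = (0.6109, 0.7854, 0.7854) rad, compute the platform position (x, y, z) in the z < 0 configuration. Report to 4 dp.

φ1=0.0°: virtual centre (0.3374, 0.0000, -0.1032), radius l
φ2=120.0°: virtual centre (-0.1586, 0.2748, -0.1273), radius l
φ3=240.0°: virtual centre (-0.1586, -0.2748, -0.1273), radius l
subtract pairs → two planes through P
[-0.9922 0.5495 -0.0481]·P = -0.0077;  [-0.9922 -0.5495 -0.0481]·P = -0.0077
Cramer: x(z) = 0.0077-0.0484z;  y(z) = 0.0000+0.0000z
quadratic in z: (1.0023)z²+(0.2384)z+(-0.1306)=0, √Δ=0.7620 → z ∈ {-0.4990, 0.2611}; z = -0.4990 (taking z<0)
x = 0.0319, y = 0.0000

(0.0319, 0.0000, -0.4990)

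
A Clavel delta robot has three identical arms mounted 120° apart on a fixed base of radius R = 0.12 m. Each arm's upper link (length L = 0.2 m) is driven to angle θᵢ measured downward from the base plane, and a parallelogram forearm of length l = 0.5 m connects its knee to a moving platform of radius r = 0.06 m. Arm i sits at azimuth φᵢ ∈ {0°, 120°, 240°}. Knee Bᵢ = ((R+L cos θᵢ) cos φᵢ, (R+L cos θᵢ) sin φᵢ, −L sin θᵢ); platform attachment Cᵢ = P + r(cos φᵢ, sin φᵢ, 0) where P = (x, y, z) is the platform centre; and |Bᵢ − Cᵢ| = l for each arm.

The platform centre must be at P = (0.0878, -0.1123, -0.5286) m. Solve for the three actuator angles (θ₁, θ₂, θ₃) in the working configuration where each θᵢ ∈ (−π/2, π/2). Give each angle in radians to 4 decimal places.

rotate P by −φ1: (0.0878, -0.1123, -0.5286)
  e−x'=-0.0278;  (l²−L²−(e−x')²−y'²−z²)/2L = -0.2070
  θ1 = atan2(B,A) + arccos(C/0.5293) = 0.3493
rotate P by −φ2: (-0.1412, -0.0199, -0.5286)
  A=0.2012, B=-0.5286, C=(l²−L²−A²−y'²−z²)/(2L)=-0.2757
  γ=atan2(-0.5286,0.2012)=-1.2072;  ψ=arccos(-0.4874)=2.0800;  θ2=γ+ψ≈0.8728
arm 3 (φ=240.0°): x'=0.0534, y'=0.1322
  e−x'=0.0066;  (l²−L²−(e−x')²−y'²−z²)/2L = -0.2173
  √(A²+B²)=0.5286;  θ3 = -1.5582+1.9945 ≈ 0.4363

θ₁ = 0.3493, θ₂ = 0.8728, θ₃ = 0.4363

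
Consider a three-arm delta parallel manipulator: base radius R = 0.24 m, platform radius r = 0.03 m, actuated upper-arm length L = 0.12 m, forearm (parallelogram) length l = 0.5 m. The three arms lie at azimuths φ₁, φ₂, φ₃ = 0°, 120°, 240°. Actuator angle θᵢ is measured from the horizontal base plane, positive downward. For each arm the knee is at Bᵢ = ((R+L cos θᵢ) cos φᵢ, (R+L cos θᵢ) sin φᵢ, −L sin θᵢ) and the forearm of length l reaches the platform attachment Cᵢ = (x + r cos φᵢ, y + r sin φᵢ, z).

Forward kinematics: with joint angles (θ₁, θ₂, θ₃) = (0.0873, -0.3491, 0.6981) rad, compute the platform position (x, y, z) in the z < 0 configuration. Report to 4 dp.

O1 = (0.3295·cos0.0°, 0.3295·sin0.0°, -0.0105) = (0.3295, 0.0000, -0.0105)
O2 = (0.3228·cos120.0°, 0.3228·sin120.0°, 0.0410) = (-0.1614, 0.2795, 0.0410)
φ3=240.0°: virtual centre (-0.1510, -0.2615, -0.0771), radius l
eliminate P² terms by subtracting sphere 1 from 2 and 3
[-0.9818 0.5590 0.1030]·P = -0.0028;  [-0.9610 -0.5230 -0.1333]·P = -0.0116
Cramer: x(z) = 0.0076-0.0197z;  y(z) = 0.0082-0.2188z
quadratic in z: (1.0483)z²+(0.0300)z+(-0.1462)=0, √Δ=0.7835 → z ∈ {-0.3880, 0.3594}; z = -0.3880 (taking z<0)
x = 0.0152, y = 0.0931

(0.0152, 0.0931, -0.3880)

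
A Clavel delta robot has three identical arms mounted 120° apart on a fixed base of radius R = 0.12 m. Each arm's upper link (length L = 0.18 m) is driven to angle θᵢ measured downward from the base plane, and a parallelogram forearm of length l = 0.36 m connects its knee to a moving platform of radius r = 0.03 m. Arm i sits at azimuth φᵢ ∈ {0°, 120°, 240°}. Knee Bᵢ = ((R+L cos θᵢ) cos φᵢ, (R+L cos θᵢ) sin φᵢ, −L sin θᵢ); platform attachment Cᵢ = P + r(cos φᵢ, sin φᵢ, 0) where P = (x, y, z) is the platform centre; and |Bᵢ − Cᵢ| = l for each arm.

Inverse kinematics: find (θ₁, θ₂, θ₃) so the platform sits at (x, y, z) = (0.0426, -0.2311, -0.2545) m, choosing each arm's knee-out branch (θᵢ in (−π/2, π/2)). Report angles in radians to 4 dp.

θ₁ = 0.4360, θ₂ = 1.3962, θ₃ = -0.3492

rotate P by −φ1: (0.0426, -0.2311, -0.2545)
  e−x'=0.0474;  (l²−L²−(e−x')²−y'²−z²)/2L = -0.0645
  γ=atan2(-0.2545,0.0474)=-1.3867;  ψ=arccos(-0.2492)=1.8226;  θ1=γ+ψ≈0.4360
arm 2 (φ=120.0°): x'=-0.2214, y'=0.0787
  A cos θ + B sin θ = C:  0.3114·cos θ + -0.2545·sin θ = -0.1965
  θ2 = atan2(B,A) + arccos(C/0.4022) = 1.3962
arm 3 (φ=240.0°): x'=0.1788, y'=0.1524
  A cos θ + B sin θ = C:  -0.0888·cos θ + -0.2545·sin θ = 0.0036
  γ=atan2(-0.2545,-0.0888)=-1.9066;  ψ=arccos(0.0134)=1.5574;  θ3=γ+ψ≈-0.3492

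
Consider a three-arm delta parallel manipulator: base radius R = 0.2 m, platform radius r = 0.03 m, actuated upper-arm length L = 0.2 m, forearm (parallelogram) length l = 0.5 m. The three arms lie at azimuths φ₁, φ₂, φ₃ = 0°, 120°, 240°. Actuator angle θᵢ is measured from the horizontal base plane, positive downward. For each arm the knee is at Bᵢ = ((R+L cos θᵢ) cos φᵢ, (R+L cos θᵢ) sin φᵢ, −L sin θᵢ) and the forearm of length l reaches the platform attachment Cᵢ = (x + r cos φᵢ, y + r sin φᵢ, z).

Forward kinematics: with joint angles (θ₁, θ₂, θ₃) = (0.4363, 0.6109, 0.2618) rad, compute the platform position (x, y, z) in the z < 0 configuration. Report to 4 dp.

(0.0011, -0.0539, -0.4374)

S1 = (0.3513·cos0.0°, 0.3513·sin0.0°, -0.0845) = (0.3513, 0.0000, -0.0845)
φ2=120.0°: virtual centre (-0.1669, 0.2891, -0.1147), radius l
S3 = (0.3632·cos240.0°, 0.3632·sin240.0°, -0.0518) = (-0.1816, -0.3145, -0.0518)
|S₂|²−|S₁|² = -0.0059;  |S₃|²−|S₁|² = 0.0041
[-1.0364 0.5782 -0.0604]·P = -0.0059;  [-1.0657 -0.6291 0.0655]·P = 0.0041
Cramer: x(z) = 0.0011-0.0001z;  y(z) = -0.0083+0.1043z
into |P−S₁|² = l²: 1.0109z² + 0.1674z + -0.1202 = 0;  Δ = 0.5139;  z = -0.4374 or 0.2718 → z<0 root = -0.4374
x = 0.0011, y = -0.0539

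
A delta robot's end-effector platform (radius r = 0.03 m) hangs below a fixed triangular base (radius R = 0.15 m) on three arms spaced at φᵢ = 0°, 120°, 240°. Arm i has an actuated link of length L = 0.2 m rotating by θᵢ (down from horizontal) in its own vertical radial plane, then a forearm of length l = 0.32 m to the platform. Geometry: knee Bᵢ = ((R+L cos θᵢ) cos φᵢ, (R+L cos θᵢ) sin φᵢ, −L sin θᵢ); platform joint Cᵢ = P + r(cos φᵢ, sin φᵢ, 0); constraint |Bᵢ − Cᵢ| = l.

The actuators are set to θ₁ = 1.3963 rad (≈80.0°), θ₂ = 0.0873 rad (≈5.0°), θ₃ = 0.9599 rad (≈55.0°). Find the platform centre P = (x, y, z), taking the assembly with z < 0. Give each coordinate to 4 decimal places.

φ1=0.0°: virtual centre (0.1547, 0.0000, -0.1970), radius l
arm 2 at φ=120.0°: e+L cos θ2 = 0.3192;  centre 2 = (-0.1596, 0.2765, -0.0174)
arm 3 at φ=240.0°: e+L cos θ3 = 0.2347;  centre 3 = (-0.1174, -0.2033, -0.1638)
|centre ₂|²−|centre ₁|² = 0.0395;  |centre ₃|²−|centre ₁|² = 0.0192
plane₁₂: -0.6287x+0.5529y+0.3590z = 0.0395
det = 0.5565;  x = -0.0479+0.3282z,  y = 0.0169+-0.2762z
into |P−centre ₁|² = l²: 1.1840z² + 0.2516z + -0.0223 = 0;  Δ = 0.1687;  z = -0.2797 or 0.0672 → z<0 root = -0.2797
x = -0.1397, y = 0.0942

(-0.1397, 0.0942, -0.2797)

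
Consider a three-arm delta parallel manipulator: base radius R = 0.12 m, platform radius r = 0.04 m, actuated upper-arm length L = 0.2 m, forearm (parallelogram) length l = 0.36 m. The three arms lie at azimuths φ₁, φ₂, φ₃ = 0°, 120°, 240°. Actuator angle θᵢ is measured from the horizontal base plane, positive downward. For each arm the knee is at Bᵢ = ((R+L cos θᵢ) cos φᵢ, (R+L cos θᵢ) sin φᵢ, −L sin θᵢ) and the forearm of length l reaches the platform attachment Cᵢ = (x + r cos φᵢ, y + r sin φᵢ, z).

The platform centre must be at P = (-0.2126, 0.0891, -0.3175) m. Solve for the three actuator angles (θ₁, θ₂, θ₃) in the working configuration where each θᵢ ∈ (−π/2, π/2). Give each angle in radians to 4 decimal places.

arm 1 (φ=0.0°): x'=-0.2126, y'=0.0891
  A=0.2926, B=-0.3175, C=(l²−L²−A²−y'²−z²)/(2L)=-0.2619
  θ1 = atan2(B,A) + arccos(C/0.4318) = 1.3964
φ2=120.0° → target in arm frame (0.1835, 0.1396)
  A cos θ + B sin θ = C:  -0.1035·cos θ + -0.3175·sin θ = -0.1035
  γ=atan2(-0.3175,-0.1035)=-1.8858;  ψ=arccos(-0.3099)=1.8858;  θ2=γ+ψ≈0.0000
rotate P by −φ3: (0.0291, -0.2287, -0.3175)
  e−x'=0.0509;  (l²−L²−(e−x')²−y'²−z²)/2L = -0.1652
  γ=atan2(-0.3175,0.0509)=-1.4119;  ψ=arccos(-0.5138)=2.1104;  θ3=γ+ψ≈0.6984

θ₁ = 1.3964, θ₂ = 0.0000, θ₃ = 0.6984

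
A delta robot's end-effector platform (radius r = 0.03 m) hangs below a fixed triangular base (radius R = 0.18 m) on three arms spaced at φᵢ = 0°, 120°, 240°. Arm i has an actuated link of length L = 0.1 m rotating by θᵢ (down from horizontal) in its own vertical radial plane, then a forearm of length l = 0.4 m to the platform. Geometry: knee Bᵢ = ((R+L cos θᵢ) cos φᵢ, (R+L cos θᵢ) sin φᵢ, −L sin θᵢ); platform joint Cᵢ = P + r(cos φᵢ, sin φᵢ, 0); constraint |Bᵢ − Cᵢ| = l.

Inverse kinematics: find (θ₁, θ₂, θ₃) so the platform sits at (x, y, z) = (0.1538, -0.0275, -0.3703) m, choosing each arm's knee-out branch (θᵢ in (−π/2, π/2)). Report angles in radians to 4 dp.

θ₁ = -0.1745, θ₂ = 1.3966, θ₃ = 1.1345

rotate P by −φ1: (0.1538, -0.0275, -0.3703)
  e−x'=-0.0038;  (l²−L²−(e−x')²−y'²−z²)/2L = 0.0605
  √(A²+B²)=0.3703;  θ1 = -1.5811+1.4066 ≈ -0.1745
φ2=120.0° → target in arm frame (-0.1007, -0.1194)
  A=0.2507, B=-0.3703, C=(l²−L²−A²−y'²−z²)/(2L)=-0.3212
  θ2 = atan2(B,A) + arccos(C/0.4472) = 1.3966
rotate P by −φ3: (-0.0531, 0.1469, -0.3703)
  A=0.2031, B=-0.3703, C=(l²−L²−A²−y'²−z²)/(2L)=-0.2498
  √(A²+B²)=0.4223;  θ3 = -1.0692+2.2037 ≈ 1.1345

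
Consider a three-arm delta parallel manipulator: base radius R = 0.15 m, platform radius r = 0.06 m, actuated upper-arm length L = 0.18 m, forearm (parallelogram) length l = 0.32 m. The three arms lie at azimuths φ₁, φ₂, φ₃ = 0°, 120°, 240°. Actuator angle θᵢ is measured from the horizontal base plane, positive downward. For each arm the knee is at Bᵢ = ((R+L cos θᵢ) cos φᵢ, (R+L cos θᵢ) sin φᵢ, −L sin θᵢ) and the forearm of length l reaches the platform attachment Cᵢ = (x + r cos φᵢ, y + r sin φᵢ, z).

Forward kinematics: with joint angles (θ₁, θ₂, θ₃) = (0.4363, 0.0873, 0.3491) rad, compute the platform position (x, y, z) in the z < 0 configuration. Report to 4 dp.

φ1=0.0°: virtual centre (0.2531, 0.0000, -0.0761), radius l
S2 = (0.2693·cos120.0°, 0.2693·sin120.0°, -0.0157) = (-0.1347, 0.2332, -0.0157)
arm 3 at φ=240.0°: (R−r)+L cos θ3 = 0.2591;  S3 = (-0.1296, -0.2244, -0.0616)
eliminate P² terms by subtracting sphere 1 from 2 and 3
[-0.7756 0.4665 0.1207]·P = 0.0029;  [-0.7654 -0.4488 0.0290]·P = 0.0011
Cramer: x(z) = -0.0026+0.0960z;  y(z) = 0.0020-0.0992z
sphere 1 gives Az²+Bz+C=0 with A=1.0191, B=0.1026, C=-0.0312;  B²−4AC=0.1378;  roots -0.2325, 0.1318;  negative root z = -0.2325
x = -0.0249, y = 0.0250

(-0.0249, 0.0250, -0.2325)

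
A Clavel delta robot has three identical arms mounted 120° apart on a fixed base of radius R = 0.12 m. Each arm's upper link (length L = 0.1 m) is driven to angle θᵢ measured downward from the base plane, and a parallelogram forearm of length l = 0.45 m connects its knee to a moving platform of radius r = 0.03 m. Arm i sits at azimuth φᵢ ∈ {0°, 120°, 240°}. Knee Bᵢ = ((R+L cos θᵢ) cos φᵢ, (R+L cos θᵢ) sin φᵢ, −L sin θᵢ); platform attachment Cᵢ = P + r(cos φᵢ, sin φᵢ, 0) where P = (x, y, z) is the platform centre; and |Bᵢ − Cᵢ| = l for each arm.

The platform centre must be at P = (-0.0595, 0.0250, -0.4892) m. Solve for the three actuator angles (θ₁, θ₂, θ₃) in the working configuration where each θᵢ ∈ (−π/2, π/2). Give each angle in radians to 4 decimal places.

θ₁ = 1.0473, θ₂ = 0.6113, θ₃ = 0.7857

rotate P by −φ1: (-0.0595, 0.0250, -0.4892)
  e−x'=0.1495;  (l²−L²−(e−x')²−y'²−z²)/2L = -0.3490
  θ1 = atan2(B,A) + arccos(C/0.5115) = 1.0473
φ2=120.0° → target in arm frame (0.0514, 0.0390)
  A=0.0386, B=-0.4892, C=(l²−L²−A²−y'²−z²)/(2L)=-0.2491
  √(A²+B²)=0.4907;  θ2 = -1.4921+2.1033 ≈ 0.6113
arm 3 (φ=240.0°): x'=0.0081, y'=-0.0640
  A cos θ + B sin θ = C:  0.0819·cos θ + -0.4892·sin θ = -0.2881
  θ3 = atan2(B,A) + arccos(C/0.4960) = 0.7857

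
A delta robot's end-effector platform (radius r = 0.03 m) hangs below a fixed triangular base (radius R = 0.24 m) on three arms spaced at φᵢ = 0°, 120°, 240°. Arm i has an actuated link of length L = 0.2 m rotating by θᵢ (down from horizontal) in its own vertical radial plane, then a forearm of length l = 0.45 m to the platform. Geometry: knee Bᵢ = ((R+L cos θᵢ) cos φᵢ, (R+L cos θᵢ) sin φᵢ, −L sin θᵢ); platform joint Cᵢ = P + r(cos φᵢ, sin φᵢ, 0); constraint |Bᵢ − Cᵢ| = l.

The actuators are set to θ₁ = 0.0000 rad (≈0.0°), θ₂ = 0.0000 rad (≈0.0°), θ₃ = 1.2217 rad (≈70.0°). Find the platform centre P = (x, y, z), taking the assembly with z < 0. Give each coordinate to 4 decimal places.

φ1=0.0°: virtual centre (0.4100, 0.0000, 0.0000), radius l
φ2=120.0°: virtual centre (-0.2050, 0.3551, 0.0000), radius l
arm 3 at φ=240.0°: (R−r)+L cos θ3 = 0.2784;  centre 3 = (-0.1392, -0.2411, -0.1879)
|centre ₂|²−|centre ₁|² = 0.0000;  |centre ₃|²−|centre ₁|² = -0.0553
plane₁₂: -1.2300x+0.7101y+0.0000z = 0.0000
Cramer: x(z) = 0.0286-0.1944z;  y(z) = 0.0495-0.3367z
sphere 1 gives Az²+Bz+C=0 with A=1.1511, B=0.1149, C=-0.0546;  B²−4AC=0.2645;  roots -0.2733, 0.1734;  negative root z = -0.2733
x = 0.0817, y = 0.1415

(0.0817, 0.1415, -0.2733)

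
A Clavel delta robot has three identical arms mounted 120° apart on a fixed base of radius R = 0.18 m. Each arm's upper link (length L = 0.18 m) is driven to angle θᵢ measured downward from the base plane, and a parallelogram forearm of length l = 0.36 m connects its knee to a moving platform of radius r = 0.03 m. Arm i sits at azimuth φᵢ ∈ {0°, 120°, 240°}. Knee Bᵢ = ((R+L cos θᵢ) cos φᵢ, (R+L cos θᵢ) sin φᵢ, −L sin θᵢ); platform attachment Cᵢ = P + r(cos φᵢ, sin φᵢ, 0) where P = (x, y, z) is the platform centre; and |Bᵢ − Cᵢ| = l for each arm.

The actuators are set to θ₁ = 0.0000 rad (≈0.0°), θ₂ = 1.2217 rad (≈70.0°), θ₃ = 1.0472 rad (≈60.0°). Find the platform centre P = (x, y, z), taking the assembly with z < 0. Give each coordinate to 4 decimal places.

centre 1 = (0.3300·cos0.0°, 0.3300·sin0.0°, 0.0000) = (0.3300, 0.0000, 0.0000)
φ2=120.0°: virtual centre (-0.1058, 0.1832, -0.1691), radius l
φ3=240.0°: virtual centre (-0.1200, -0.2078, -0.1559), radius l
|centre ₂|²−|centre ₁|² = -0.0355;  |centre ₃|²−|centre ₁|² = -0.0270
linear system: -0.8716x+0.3664y = -0.0355−-0.3383z; -0.9000x+-0.4157y = -0.0270−-0.3118z
Cramer: x(z) = 0.0356-0.3683z;  y(z) = -0.0122+0.0473z
into |P−centre ₁|² = l²: 1.1378z² + 0.2156z + -0.0428 = 0;  Δ = 0.2413;  z = -0.3106 or 0.1211 → z<0 root = -0.3106
x = 0.1500, y = -0.0269

(0.1500, -0.0269, -0.3106)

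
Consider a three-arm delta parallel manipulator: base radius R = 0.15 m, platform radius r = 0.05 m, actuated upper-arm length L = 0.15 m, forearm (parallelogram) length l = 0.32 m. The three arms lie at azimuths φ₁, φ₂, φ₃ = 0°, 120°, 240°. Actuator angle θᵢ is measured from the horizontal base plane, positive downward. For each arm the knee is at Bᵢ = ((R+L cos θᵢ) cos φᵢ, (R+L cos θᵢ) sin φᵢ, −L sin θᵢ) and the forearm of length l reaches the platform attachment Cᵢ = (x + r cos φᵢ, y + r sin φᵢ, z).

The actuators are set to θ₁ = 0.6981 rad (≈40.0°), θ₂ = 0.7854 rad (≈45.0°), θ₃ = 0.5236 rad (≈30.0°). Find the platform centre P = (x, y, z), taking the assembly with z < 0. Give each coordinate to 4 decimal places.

(-0.0058, -0.0329, -0.3258)

centre 1 = (0.2149·cos0.0°, 0.2149·sin0.0°, -0.0964) = (0.2149, 0.0000, -0.0964)
φ2=120.0°: virtual centre (-0.1030, 0.1785, -0.1061), radius l
arm 3 at φ=240.0°: e+L cos θ3 = 0.2299;  centre 3 = (-0.1150, -0.1991, -0.0750)
eliminate P² terms by subtracting sphere 1 from 2 and 3
[-0.6359 0.3569 -0.0193]·P = -0.0018;  [-0.6597 -0.3982 0.0428]·P = 0.0030
Cramer: x(z) = -0.0007+0.0156z;  y(z) = -0.0063+0.0818z
quadratic in z: (1.0069)z²+(0.1851)z+(-0.0466)=0, √Δ=0.4709 → z ∈ {-0.3258, 0.1419}; z = -0.3258 (taking z<0)
x = -0.0058, y = -0.0329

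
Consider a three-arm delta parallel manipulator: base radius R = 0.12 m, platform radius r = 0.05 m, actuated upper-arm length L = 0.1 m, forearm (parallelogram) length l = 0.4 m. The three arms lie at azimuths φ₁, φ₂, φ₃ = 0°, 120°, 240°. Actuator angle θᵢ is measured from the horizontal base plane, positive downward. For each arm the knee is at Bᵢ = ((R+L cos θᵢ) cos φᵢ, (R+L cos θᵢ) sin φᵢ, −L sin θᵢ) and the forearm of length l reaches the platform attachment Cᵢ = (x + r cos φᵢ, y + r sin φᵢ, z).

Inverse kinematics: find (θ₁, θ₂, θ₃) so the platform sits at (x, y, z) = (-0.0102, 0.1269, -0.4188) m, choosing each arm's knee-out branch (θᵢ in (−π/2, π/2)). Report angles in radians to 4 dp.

θ₁ = 0.7860, θ₂ = 0.2622, θ₃ = 1.1350

arm 1 (φ=0.0°): x'=-0.0102, y'=0.1269
  A cos θ + B sin θ = C:  0.0802·cos θ + -0.4188·sin θ = -0.2396
  θ1 = atan2(B,A) + arccos(C/0.4264) = 0.7860
arm 2 (φ=120.0°): x'=0.1150, y'=-0.0546
  A=-0.0450, B=-0.4188, C=(l²−L²−A²−y'²−z²)/(2L)=-0.1520
  √(A²+B²)=0.4212;  θ2 = -1.6778+1.9400 ≈ 0.2622
arm 3 (φ=240.0°): x'=-0.1048, y'=-0.0723
  A=0.1748, B=-0.4188, C=(l²−L²−A²−y'²−z²)/(2L)=-0.3059
  θ3 = atan2(B,A) + arccos(C/0.4538) = 1.1350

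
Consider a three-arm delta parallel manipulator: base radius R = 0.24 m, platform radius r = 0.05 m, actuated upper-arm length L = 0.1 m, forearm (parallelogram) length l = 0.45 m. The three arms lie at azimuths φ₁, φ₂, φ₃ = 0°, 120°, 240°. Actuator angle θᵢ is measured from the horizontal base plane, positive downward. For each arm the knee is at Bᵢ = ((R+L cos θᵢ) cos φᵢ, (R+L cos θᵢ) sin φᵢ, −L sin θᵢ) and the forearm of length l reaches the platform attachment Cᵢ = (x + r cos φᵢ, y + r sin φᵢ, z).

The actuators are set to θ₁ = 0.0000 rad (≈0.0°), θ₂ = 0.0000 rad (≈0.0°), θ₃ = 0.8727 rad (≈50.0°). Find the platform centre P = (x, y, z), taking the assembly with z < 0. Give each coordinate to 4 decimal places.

arm 1 at φ=0.0°: e+L cos θ1 = 0.2900;  S1 = (0.2900, 0.0000, 0.0000)
φ2=120.0°: virtual centre (-0.1450, 0.2511, 0.0000), radius l
S3 = (0.2543·cos240.0°, 0.2543·sin240.0°, -0.0766) = (-0.1271, -0.2202, -0.0766)
subtract pairs → two planes through P
plane₁₂: -0.8700x+0.5023y+0.0000z = 0.0000
det = 0.8022;  x = 0.0085+-0.0959z,  y = 0.0147+-0.1662z
quadratic in z: (1.0368)z²+(0.0491)z+(-0.1230)=0, √Δ=0.7160 → z ∈ {-0.3690, 0.3216}; z = -0.3690 (taking z<0)
x = 0.0439, y = 0.0760

(0.0439, 0.0760, -0.3690)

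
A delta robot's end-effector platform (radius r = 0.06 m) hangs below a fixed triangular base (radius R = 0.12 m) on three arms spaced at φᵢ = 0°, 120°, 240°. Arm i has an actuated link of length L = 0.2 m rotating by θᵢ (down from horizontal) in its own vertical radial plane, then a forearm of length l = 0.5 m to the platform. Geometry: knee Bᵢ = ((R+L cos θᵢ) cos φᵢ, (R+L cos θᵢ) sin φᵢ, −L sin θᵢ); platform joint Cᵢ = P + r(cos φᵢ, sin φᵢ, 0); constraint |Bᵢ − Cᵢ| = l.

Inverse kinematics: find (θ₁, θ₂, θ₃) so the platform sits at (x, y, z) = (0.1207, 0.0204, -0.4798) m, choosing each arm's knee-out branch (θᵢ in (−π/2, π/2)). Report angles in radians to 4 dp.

θ₁ = 0.0001, θ₂ = 0.4365, θ₃ = 0.5236

arm 1 (φ=0.0°): x'=0.1207, y'=0.0204
  e−x'=-0.0607;  (l²−L²−(e−x')²−y'²−z²)/2L = -0.0608
  θ1 = atan2(B,A) + arccos(C/0.4836) = 0.0001
φ2=120.0° → target in arm frame (-0.0427, -0.1147)
  A cos θ + B sin θ = C:  0.1027·cos θ + -0.4798·sin θ = -0.1098
  θ2 = atan2(B,A) + arccos(C/0.4907) = 0.4365
φ3=240.0° → target in arm frame (-0.0780, 0.0943)
  e−x'=0.1380;  (l²−L²−(e−x')²−y'²−z²)/2L = -0.1204
  θ3 = atan2(B,A) + arccos(C/0.4993) = 0.5236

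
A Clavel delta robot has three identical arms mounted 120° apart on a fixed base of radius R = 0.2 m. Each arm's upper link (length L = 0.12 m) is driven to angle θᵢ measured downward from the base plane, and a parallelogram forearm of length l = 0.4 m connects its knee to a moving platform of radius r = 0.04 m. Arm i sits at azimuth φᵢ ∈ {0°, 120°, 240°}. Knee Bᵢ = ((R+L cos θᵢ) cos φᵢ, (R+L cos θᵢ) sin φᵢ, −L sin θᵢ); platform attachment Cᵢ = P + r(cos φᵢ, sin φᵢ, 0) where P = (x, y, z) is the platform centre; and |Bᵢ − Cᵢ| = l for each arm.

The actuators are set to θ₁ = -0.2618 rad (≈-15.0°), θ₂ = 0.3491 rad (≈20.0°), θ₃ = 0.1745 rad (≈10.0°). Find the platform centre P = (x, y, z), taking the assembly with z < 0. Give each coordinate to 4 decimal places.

φ1=0.0°: virtual centre (0.2759, 0.0000, 0.0311), radius l
φ2=120.0°: virtual centre (-0.1364, 0.2362, -0.0410), radius l
φ3=240.0°: virtual centre (-0.1391, -0.2409, -0.0208), radius l
subtract pairs → two planes through P
linear system: -0.8246x+0.4724y = -0.0010−-0.1442z; -0.8300x+-0.4818y = 0.0007−-0.1038z
Cramer: x(z) = 0.0002-0.1501z;  y(z) = -0.0018+0.0432z
into |P−O₁|² = l²: 1.0244z² + 0.0205z + -0.0830 = 0;  Δ = 0.3405;  z = -0.2948 or 0.2748 → z<0 root = -0.2948
x = 0.0444, y = -0.0146

(0.0444, -0.0146, -0.2948)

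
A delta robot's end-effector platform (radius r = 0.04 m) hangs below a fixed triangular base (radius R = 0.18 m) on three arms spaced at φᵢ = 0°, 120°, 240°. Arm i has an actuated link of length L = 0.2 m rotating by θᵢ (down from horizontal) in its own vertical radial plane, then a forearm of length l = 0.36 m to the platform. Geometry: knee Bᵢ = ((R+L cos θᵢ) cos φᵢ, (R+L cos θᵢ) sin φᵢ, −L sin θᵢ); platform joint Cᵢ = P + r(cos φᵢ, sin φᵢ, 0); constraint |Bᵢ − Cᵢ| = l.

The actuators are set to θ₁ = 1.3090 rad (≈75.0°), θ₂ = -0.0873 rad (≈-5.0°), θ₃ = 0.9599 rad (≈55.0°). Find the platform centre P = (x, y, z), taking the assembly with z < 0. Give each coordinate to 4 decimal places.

(-0.1343, 0.1153, -0.2932)

O1 = (0.1918·cos0.0°, 0.1918·sin0.0°, -0.1932) = (0.1918, 0.0000, -0.1932)
arm 2 at φ=120.0°: e+L cos θ2 = 0.3392;  O2 = (-0.1696, 0.2938, 0.0174)
arm 3 at φ=240.0°: e+L cos θ3 = 0.2547;  O3 = (-0.1274, -0.2206, -0.1638)
eliminate P² terms by subtracting sphere 1 from 2 and 3
[-0.7228 0.5876 0.4212]·P = 0.0413;  [-0.6382 -0.4412 0.0587]·P = 0.0176
Cramer: x(z) = -0.0412+0.3176z;  y(z) = 0.0196-0.3263z
quadratic in z: (1.2073)z²+(0.2256)z+(-0.0376)=0, √Δ=0.4823 → z ∈ {-0.2932, 0.1063}; z = -0.2932 (taking z<0)
x = -0.1343, y = 0.1153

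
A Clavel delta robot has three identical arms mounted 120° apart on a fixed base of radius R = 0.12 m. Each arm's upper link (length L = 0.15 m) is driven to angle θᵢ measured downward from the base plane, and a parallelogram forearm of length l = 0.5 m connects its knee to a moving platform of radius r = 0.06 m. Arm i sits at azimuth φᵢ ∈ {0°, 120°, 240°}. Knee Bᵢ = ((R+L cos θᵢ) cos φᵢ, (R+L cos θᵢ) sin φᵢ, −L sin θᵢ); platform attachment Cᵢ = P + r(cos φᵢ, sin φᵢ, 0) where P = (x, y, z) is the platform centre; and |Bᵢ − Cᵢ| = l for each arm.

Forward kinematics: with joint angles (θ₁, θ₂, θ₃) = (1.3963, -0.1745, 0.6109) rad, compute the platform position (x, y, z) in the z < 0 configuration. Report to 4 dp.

(-0.3035, 0.1358, -0.4303)

φ1=0.0°: virtual centre (0.0860, 0.0000, -0.1477), radius l
φ2=120.0°: virtual centre (-0.1039, 0.1799, 0.0260), radius l
arm 3 at φ=240.0°: ρ3 = 0.1829;  centre 3 = (-0.0914, -0.1584, -0.0860)
eliminate P² terms by subtracting sphere 1 from 2 and 3
[-0.3798 0.3598 0.3475]·P = 0.0146;  [-0.3550 -0.3167 0.1234]·P = 0.0116
Cramer: x(z) = -0.0355+0.6228z;  y(z) = 0.0031-0.3085z
quadratic in z: (1.4830)z²+(0.1421)z+(-0.2134)=0, √Δ=1.1341 → z ∈ {-0.4303, 0.3344}; z = -0.4303 (taking z<0)
x = -0.3035, y = 0.1358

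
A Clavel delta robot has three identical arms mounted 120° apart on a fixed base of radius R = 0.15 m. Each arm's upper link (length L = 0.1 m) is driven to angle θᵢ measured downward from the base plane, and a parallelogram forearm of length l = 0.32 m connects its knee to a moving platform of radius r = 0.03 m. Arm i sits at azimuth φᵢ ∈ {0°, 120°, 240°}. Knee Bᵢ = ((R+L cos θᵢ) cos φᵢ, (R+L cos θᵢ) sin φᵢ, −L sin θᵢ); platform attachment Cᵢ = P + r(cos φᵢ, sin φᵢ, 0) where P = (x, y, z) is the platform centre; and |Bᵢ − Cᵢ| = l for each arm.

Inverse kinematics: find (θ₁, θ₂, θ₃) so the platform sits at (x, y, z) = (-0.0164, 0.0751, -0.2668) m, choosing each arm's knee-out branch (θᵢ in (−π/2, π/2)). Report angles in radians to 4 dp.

arm 1 (φ=0.0°): x'=-0.0164, y'=0.0751
  A cos θ + B sin θ = C:  0.1364·cos θ + -0.2668·sin θ = -0.0151
  γ=atan2(-0.2668,0.1364)=-1.0982;  ψ=arccos(-0.0505)=1.6213;  θ1=γ+ψ≈0.5231
arm 2 (φ=120.0°): x'=0.0732, y'=-0.0233
  A=0.0468, B=-0.2668, C=(l²−L²−A²−y'²−z²)/(2L)=0.0924
  γ=atan2(-0.2668,0.0468)=-1.3973;  ψ=arccos(0.3412)=1.2226;  θ2=γ+ψ≈-0.1747
rotate P by −φ3: (-0.0568, -0.0518, -0.2668)
  A cos θ + B sin θ = C:  0.1768·cos θ + -0.2668·sin θ = -0.0637
  √(A²+B²)=0.3201;  θ3 = -0.9855+1.7710 ≈ 0.7856

θ₁ = 0.5231, θ₂ = -0.1747, θ₃ = 0.7856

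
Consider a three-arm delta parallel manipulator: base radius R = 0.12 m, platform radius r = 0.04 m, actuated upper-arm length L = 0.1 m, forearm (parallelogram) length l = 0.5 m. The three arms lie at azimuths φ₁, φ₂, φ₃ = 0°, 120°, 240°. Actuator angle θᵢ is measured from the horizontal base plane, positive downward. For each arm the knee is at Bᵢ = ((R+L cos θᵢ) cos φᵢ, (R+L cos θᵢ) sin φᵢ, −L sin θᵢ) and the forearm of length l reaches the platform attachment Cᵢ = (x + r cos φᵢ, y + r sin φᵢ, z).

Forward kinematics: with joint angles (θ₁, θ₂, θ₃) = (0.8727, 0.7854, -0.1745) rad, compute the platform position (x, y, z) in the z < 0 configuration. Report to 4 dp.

centre 1 = (0.1443·cos0.0°, 0.1443·sin0.0°, -0.0766) = (0.1443, 0.0000, -0.0766)
centre 2 = (0.1507·cos120.0°, 0.1507·sin120.0°, -0.0707) = (-0.0754, 0.1305, -0.0707)
arm 3 at φ=240.0°: ρ3 = 0.1785;  centre 3 = (-0.0892, -0.1546, 0.0174)
subtract pairs → two planes through P
linear system: -0.4393x+0.2610y = 0.0010−0.0118z; -0.4670x+-0.3091y = 0.0055−0.1879z
Cramer: x(z) = -0.0068+0.2045z;  y(z) = -0.0075+0.2990z
sphere 1 gives Az²+Bz+C=0 with A=1.1312, B=0.0870, C=-0.2213;  B²−4AC=1.0087;  roots -0.4824, 0.4055;  negative root z = -0.4824
x = -0.1054, y = -0.1517

(-0.1054, -0.1517, -0.4824)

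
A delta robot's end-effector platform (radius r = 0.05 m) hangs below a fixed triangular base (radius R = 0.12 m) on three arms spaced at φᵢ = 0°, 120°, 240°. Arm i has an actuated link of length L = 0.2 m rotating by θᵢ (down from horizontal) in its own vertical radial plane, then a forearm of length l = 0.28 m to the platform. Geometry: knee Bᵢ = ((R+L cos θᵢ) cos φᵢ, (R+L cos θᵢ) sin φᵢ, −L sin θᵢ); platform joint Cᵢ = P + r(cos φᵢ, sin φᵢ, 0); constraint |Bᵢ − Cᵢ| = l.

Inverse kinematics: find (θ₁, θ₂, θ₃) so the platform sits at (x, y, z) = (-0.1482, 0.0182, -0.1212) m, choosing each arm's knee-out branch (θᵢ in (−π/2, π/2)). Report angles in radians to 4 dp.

θ₁ = 1.3089, θ₂ = -0.3487, θ₃ = -0.0004

arm 1 (φ=0.0°): x'=-0.1482, y'=0.0182
  e−x'=0.2182;  (l²−L²−(e−x')²−y'²−z²)/2L = -0.0606
  √(A²+B²)=0.2496;  θ1 = -0.5070+1.8160 ≈ 1.3089
φ2=120.0° → target in arm frame (0.0899, 0.1192)
  A cos θ + B sin θ = C:  -0.0199·cos θ + -0.1212·sin θ = 0.0227
  √(A²+B²)=0.1228;  θ2 = -1.7332+1.3846 ≈ -0.3487
φ3=240.0° → target in arm frame (0.0583, -0.1374)
  e−x'=0.0117;  (l²−L²−(e−x')²−y'²−z²)/2L = 0.0117
  θ3 = atan2(B,A) + arccos(C/0.1218) = -0.0004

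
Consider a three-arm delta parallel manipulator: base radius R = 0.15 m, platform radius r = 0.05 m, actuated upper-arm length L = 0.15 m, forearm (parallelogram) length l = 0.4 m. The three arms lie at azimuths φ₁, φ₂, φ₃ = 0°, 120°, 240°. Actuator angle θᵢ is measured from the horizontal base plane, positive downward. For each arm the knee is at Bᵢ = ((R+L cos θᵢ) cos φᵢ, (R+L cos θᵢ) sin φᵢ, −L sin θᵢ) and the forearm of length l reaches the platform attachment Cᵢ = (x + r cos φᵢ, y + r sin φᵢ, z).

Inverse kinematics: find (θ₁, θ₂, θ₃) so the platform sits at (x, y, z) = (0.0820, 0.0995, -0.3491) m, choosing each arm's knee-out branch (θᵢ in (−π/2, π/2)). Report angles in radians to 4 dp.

arm 1 (φ=0.0°): x'=0.0820, y'=0.0995
  A cos θ + B sin θ = C:  0.0180·cos θ + -0.3491·sin θ = 0.0180
  θ1 = atan2(B,A) + arccos(C/0.3496) = 0.0000
rotate P by −φ2: (0.0452, -0.1208, -0.3491)
  e−x'=0.0548;  (l²−L²−(e−x')²−y'²−z²)/2L = -0.0065
  √(A²+B²)=0.3534;  θ2 = -1.4150+1.5893 ≈ 0.1743
rotate P by −φ3: (-0.1272, 0.0213, -0.3491)
  A=0.2272, B=-0.3491, C=(l²−L²−A²−y'²−z²)/(2L)=-0.1214
  θ3 = atan2(B,A) + arccos(C/0.4165) = 0.8727

θ₁ = 0.0000, θ₂ = 0.1743, θ₃ = 0.8727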